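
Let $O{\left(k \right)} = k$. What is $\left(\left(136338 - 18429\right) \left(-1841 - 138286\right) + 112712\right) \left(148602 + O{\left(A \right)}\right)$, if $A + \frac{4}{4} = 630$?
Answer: $-2465612748038861$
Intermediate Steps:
$A = 629$ ($A = -1 + 630 = 629$)
$\left(\left(136338 - 18429\right) \left(-1841 - 138286\right) + 112712\right) \left(148602 + O{\left(A \right)}\right) = \left(\left(136338 - 18429\right) \left(-1841 - 138286\right) + 112712\right) \left(148602 + 629\right) = \left(117909 \left(-140127\right) + 112712\right) 149231 = \left(-16522234443 + 112712\right) 149231 = \left(-16522121731\right) 149231 = -2465612748038861$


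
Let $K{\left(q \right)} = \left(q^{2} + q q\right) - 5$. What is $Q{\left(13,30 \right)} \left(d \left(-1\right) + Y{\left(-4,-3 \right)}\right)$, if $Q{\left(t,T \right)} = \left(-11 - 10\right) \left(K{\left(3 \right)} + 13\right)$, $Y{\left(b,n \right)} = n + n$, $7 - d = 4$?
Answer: $4914$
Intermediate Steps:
$d = 3$ ($d = 7 - 4 = 3$)
$Y{\left(b,n \right)} = 2 n$
$K{\left(q \right)} = -5 + 2 q^{2}$ ($K{\left(q \right)} = \left(q^{2} + q^{2}\right) - 5 = 2 q^{2} - 5 = -5 + 2 q^{2}$)
$Q{\left(t,T \right)} = -546$ ($Q{\left(t,T \right)} = \left(-11 - 10\right) \left(\left(-5 + 2 \cdot 3^{2}\right) + 13\right) = - 21 \left(\left(-5 + 2 \cdot 9\right) + 13\right) = - 21 \left(\left(-5 + 18\right) + 13\right) = - 21 \left(13 + 13\right) = \left(-21\right) 26 = -546$)
$Q{\left(13,30 \right)} \left(d \left(-1\right) + Y{\left(-4,-3 \right)}\right) = - 546 \left(3 \left(-1\right) + 2 \left(-3\right)\right) = - 546 \left(-3 - 6\right) = \left(-546\right) \left(-9\right) = 4914$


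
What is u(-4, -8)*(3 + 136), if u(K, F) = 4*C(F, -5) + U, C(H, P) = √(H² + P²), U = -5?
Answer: -695 + 556*√89 ≈ 4550.3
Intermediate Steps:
u(K, F) = -5 + 4*√(25 + F²) (u(K, F) = 4*√(F² + (-5)²) - 5 = 4*√(F² + 25) - 5 = 4*√(25 + F²) - 5 = -5 + 4*√(25 + F²))
u(-4, -8)*(3 + 136) = (-5 + 4*√(25 + (-8)²))*(3 + 136) = (-5 + 4*√(25 + 64))*139 = (-5 + 4*√89)*139 = -695 + 556*√89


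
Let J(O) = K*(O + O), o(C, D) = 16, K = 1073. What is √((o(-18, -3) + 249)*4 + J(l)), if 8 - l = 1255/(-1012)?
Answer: √5348411398/506 ≈ 144.53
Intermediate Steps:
l = 9351/1012 (l = 8 - 1255/(-1012) = 8 - 1255*(-1)/1012 = 8 - 1*(-1255/1012) = 8 + 1255/1012 = 9351/1012 ≈ 9.2401)
J(O) = 2146*O (J(O) = 1073*(O + O) = 1073*(2*O) = 2146*O)
√((o(-18, -3) + 249)*4 + J(l)) = √((16 + 249)*4 + 2146*(9351/1012)) = √(265*4 + 10033623/506) = √(1060 + 10033623/506) = √(10569983/506) = √5348411398/506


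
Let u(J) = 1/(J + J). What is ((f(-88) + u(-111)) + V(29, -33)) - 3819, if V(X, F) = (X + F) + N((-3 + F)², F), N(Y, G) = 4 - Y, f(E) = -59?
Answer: -1148629/222 ≈ -5174.0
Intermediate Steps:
u(J) = 1/(2*J)
V(X, F) = 4 + F + X - (-3 + F)² (V(X, F) = (X + F) + (4 - (-3 + F)²) = (F + X) + (4 - (-3 + F)²) = 4 + F + X - (-3 + F)²)
((f(-88) + u(-111)) + V(29, -33)) - 3819 = ((-59 + (½)/(-111)) + (4 - 33 + 29 - (-3 - 33)²)) - 3819 = ((-59 + (½)*(-1/111)) + (4 - 33 + 29 - 1*(-36)²)) - 3819 = ((-59 - 1/222) + (4 - 33 + 29 - 1*1296)) - 3819 = (-13099/222 + (4 - 33 + 29 - 1296)) - 3819 = (-13099/222 - 1296) - 3819 = -300811/222 - 3819 = -1148629/222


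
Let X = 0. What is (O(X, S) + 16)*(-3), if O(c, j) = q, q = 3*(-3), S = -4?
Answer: -21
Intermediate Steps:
q = -9
O(c, j) = -9
(O(X, S) + 16)*(-3) = (-9 + 16)*(-3) = 7*(-3) = -21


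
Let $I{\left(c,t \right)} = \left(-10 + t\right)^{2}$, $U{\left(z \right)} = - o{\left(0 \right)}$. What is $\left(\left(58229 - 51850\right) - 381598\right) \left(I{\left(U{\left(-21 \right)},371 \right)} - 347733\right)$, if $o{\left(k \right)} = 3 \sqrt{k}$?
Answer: $81577113228$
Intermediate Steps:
$U{\left(z \right)} = 0$ ($U{\left(z \right)} = - 3 \sqrt{0} = - 3 \cdot 0 = \left(-1\right) 0 = 0$)
$\left(\left(58229 - 51850\right) - 381598\right) \left(I{\left(U{\left(-21 \right)},371 \right)} - 347733\right) = \left(\left(58229 - 51850\right) - 381598\right) \left(\left(-10 + 371\right)^{2} - 347733\right) = \left(6379 - 381598\right) \left(361^{2} - 347733\right) = - 375219 \left(130321 - 347733\right) = \left(-375219\right) \left(-217412\right) = 81577113228$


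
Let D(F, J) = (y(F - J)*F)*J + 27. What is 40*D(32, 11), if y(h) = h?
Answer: 296760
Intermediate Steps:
D(F, J) = 27 + F*J*(F - J) (D(F, J) = ((F - J)*F)*J + 27 = (F*(F - J))*J + 27 = F*J*(F - J) + 27 = 27 + F*J*(F - J))
40*D(32, 11) = 40*(27 + 32*11*(32 - 1*11)) = 40*(27 + 32*11*(32 - 11)) = 40*(27 + 32*11*21) = 40*(27 + 7392) = 40*7419 = 296760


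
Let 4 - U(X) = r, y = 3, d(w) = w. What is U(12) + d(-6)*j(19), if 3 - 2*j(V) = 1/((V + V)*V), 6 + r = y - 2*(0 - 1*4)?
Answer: -7217/722 ≈ -9.9958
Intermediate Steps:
r = 5 (r = -6 + (3 - 2*(0 - 1*4)) = -6 + (3 - 2*(0 - 4)) = -6 + (3 - 2*(-4)) = -6 + (3 + 8) = -6 + 11 = 5)
U(X) = -1 (U(X) = 4 - 1*5 = 4 - 5 = -1)
j(V) = 3/2 - 1/(4*V**2) (j(V) = 3/2 - 1/(2*(V + V)*V) = 3/2 - 1/(2*(2*V)*V) = 3/2 - 1/(2*V)/(2*V) = 3/2 - 1/(4*V**2))
U(12) + d(-6)*j(19) = -1 - 6*(3/2 - 1/4/19**2) = -1 - 6*(3/2 - 1/4*1/361) = -1 - 6*(3/2 - 1/1444) = -1 - 6*2165/1444 = -1 - 6495/722 = -7217/722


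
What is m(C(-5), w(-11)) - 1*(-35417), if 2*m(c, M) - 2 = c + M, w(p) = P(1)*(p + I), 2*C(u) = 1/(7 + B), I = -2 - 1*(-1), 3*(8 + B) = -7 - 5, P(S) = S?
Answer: 708239/20 ≈ 35412.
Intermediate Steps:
B = -12 (B = -8 + (-7 - 5)/3 = -8 + (⅓)*(-12) = -8 - 4 = -12)
I = -1 (I = -2 + 1 = -1)
C(u) = -⅒ (C(u) = 1/(2*(7 - 12)) = (½)/(-5) = (½)*(-⅕) = -⅒)
w(p) = -1 + p (w(p) = 1*(p - 1) = 1*(-1 + p) = -1 + p)
m(c, M) = 1 + M/2 + c/2 (m(c, M) = 1 + (c + M)/2 = 1 + (M + c)/2 = 1 + (M/2 + c/2) = 1 + M/2 + c/2)
m(C(-5), w(-11)) - 1*(-35417) = (1 + (-1 - 11)/2 + (½)*(-⅒)) - 1*(-35417) = (1 + (½)*(-12) - 1/20) + 35417 = (1 - 6 - 1/20) + 35417 = -101/20 + 35417 = 708239/20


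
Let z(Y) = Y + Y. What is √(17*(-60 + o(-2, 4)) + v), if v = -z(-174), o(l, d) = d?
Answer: 2*I*√151 ≈ 24.576*I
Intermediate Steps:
z(Y) = 2*Y
v = 348 (v = -2*(-174) = -1*(-348) = 348)
√(17*(-60 + o(-2, 4)) + v) = √(17*(-60 + 4) + 348) = √(17*(-56) + 348) = √(-952 + 348) = √(-604) = 2*I*√151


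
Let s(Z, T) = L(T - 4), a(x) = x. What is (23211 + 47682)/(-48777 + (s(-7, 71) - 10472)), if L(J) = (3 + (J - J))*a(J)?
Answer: -70893/59048 ≈ -1.2006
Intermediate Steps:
L(J) = 3*J (L(J) = (3 + (J - J))*J = (3 + 0)*J = 3*J)
s(Z, T) = -12 + 3*T (s(Z, T) = 3*(T - 4) = 3*(-4 + T) = -12 + 3*T)
(23211 + 47682)/(-48777 + (s(-7, 71) - 10472)) = (23211 + 47682)/(-48777 + ((-12 + 3*71) - 10472)) = 70893/(-48777 + ((-12 + 213) - 10472)) = 70893/(-48777 + (201 - 10472)) = 70893/(-48777 - 10271) = 70893/(-59048) = 70893*(-1/59048) = -70893/59048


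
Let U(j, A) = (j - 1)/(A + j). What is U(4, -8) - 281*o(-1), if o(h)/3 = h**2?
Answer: -3375/4 ≈ -843.75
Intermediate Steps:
U(j, A) = (-1 + j)/(A + j)
o(h) = 3*h**2
U(4, -8) - 281*o(-1) = (-1 + 4)/(-8 + 4) - 843*(-1)**2 = 3/(-4) - 843 = -1/4*3 - 281*3 = -3/4 - 843 = -3375/4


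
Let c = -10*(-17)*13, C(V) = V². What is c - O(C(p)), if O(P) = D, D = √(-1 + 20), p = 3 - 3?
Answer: 2210 - √19 ≈ 2205.6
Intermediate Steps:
p = 0
D = √19 ≈ 4.3589
O(P) = √19
c = 2210 (c = 170*13 = 2210)
c - O(C(p)) = 2210 - √19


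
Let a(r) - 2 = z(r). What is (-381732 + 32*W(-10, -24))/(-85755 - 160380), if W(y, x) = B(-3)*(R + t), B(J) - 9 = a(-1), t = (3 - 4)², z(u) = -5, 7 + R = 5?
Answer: 127308/82045 ≈ 1.5517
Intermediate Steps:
R = -2 (R = -7 + 5 = -2)
t = 1 (t = (-1)² = 1)
a(r) = -3 (a(r) = 2 - 5 = -3)
B(J) = 6 (B(J) = 9 - 3 = 6)
W(y, x) = -6 (W(y, x) = 6*(-2 + 1) = 6*(-1) = -6)
(-381732 + 32*W(-10, -24))/(-85755 - 160380) = (-381732 + 32*(-6))/(-85755 - 160380) = (-381732 - 192)/(-246135) = -381924*(-1/246135) = 127308/82045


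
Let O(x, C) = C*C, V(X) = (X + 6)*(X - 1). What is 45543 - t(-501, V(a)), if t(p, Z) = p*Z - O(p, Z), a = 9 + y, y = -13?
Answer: 40633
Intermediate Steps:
a = -4 (a = 9 - 13 = -4)
V(X) = (-1 + X)*(6 + X) (V(X) = (6 + X)*(-1 + X) = (-1 + X)*(6 + X))
O(x, C) = C²
t(p, Z) = -Z² + Z*p (t(p, Z) = p*Z - Z² = Z*p - Z² = -Z² + Z*p)
45543 - t(-501, V(a)) = 45543 - (-6 + (-4)² + 5*(-4))*(-501 - (-6 + (-4)² + 5*(-4))) = 45543 - (-6 + 16 - 20)*(-501 - (-6 + 16 - 20)) = 45543 - (-10)*(-501 - 1*(-10)) = 45543 - (-10)*(-501 + 10) = 45543 - (-10)*(-491) = 45543 - 1*4910 = 45543 - 4910 = 40633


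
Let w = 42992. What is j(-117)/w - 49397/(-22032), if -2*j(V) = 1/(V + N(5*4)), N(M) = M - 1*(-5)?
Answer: 24422273353/10892797056 ≈ 2.2421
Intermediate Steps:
N(M) = 5 + M (N(M) = M + 5 = 5 + M)
j(V) = -1/(2*(25 + V)) (j(V) = -1/(2*(V + (5 + 5*4))) = -1/(2*(V + (5 + 20))) = -1/(2*(V + 25)) = -1/(2*(25 + V)))
j(-117)/w - 49397/(-22032) = -1/(50 + 2*(-117))/42992 - 49397/(-22032) = -1/(50 - 234)*(1/42992) - 49397*(-1/22032) = -1/(-184)*(1/42992) + 49397/22032 = -1*(-1/184)*(1/42992) + 49397/22032 = (1/184)*(1/42992) + 49397/22032 = 1/7910528 + 49397/22032 = 24422273353/10892797056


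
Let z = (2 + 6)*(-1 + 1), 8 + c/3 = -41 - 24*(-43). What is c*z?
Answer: 0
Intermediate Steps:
c = 2949 (c = -24 + 3*(-41 - 24*(-43)) = -24 + 3*(-41 + 1032) = -24 + 3*991 = -24 + 2973 = 2949)
z = 0 (z = 8*0 = 0)
c*z = 2949*0 = 0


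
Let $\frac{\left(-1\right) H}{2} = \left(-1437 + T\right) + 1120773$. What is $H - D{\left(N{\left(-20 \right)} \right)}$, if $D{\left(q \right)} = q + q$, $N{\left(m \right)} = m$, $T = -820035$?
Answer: $-598562$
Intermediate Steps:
$D{\left(q \right)} = 2 q$
$H = -598602$ ($H = - 2 \left(\left(-1437 - 820035\right) + 1120773\right) = - 2 \left(-821472 + 1120773\right) = \left(-2\right) 299301 = -598602$)
$H - D{\left(N{\left(-20 \right)} \right)} = -598602 - 2 \left(-20\right) = -598602 - -40 = -598602 + 40 = -598562$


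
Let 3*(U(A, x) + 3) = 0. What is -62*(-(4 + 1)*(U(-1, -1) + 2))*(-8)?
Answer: 2480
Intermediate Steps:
U(A, x) = -3 (U(A, x) = -3 + (1/3)*0 = -3 + 0 = -3)
-62*(-(4 + 1)*(U(-1, -1) + 2))*(-8) = -62*(-(4 + 1)*(-3 + 2))*(-8) = -62*(-5*(-1))*(-8) = -62*(-1*(-5))*(-8) = -310*(-8) = -62*(-40) = 2480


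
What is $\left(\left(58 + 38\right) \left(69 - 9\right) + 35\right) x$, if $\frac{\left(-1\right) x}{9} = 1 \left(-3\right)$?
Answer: $156465$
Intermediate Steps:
$x = 27$ ($x = - 9 \cdot 1 \left(-3\right) = \left(-9\right) \left(-3\right) = 27$)
$\left(\left(58 + 38\right) \left(69 - 9\right) + 35\right) x = \left(\left(58 + 38\right) \left(69 - 9\right) + 35\right) 27 = \left(96 \cdot 60 + 35\right) 27 = \left(5760 + 35\right) 27 = 5795 \cdot 27 = 156465$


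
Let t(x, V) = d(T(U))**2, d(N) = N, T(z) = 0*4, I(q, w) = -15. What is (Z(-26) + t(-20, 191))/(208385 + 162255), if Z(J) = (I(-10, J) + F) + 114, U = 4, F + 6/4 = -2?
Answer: 191/741280 ≈ 0.00025766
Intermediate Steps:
F = -7/2 (F = -3/2 - 2 = -7/2 ≈ -3.5000)
T(z) = 0
Z(J) = 191/2 (Z(J) = (-15 - 7/2) + 114 = -37/2 + 114 = 191/2)
t(x, V) = 0 (t(x, V) = 0**2 = 0)
(Z(-26) + t(-20, 191))/(208385 + 162255) = (191/2 + 0)/(208385 + 162255) = (191/2)/370640 = (191/2)*(1/370640) = 191/741280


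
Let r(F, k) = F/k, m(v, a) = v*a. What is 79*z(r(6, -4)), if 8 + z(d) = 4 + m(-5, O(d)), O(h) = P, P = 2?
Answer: -1106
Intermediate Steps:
O(h) = 2
m(v, a) = a*v
z(d) = -14 (z(d) = -8 + (4 + 2*(-5)) = -8 + (4 - 10) = -8 - 6 = -14)
79*z(r(6, -4)) = 79*(-14) = -1106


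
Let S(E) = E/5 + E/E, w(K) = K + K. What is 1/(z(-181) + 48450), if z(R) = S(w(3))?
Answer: 5/242261 ≈ 2.0639e-5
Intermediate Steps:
w(K) = 2*K
S(E) = 1 + E/5 (S(E) = E*(⅕) + 1 = E/5 + 1 = 1 + E/5)
z(R) = 11/5 (z(R) = 1 + (2*3)/5 = 1 + (⅕)*6 = 1 + 6/5 = 11/5)
1/(z(-181) + 48450) = 1/(11/5 + 48450) = 1/(242261/5) = 5/242261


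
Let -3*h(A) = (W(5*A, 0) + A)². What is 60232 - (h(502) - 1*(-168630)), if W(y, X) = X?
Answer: -73190/3 ≈ -24397.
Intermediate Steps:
h(A) = -A²/3 (h(A) = -(0 + A)²/3 = -A²/3)
60232 - (h(502) - 1*(-168630)) = 60232 - (-⅓*502² - 1*(-168630)) = 60232 - (-⅓*252004 + 168630) = 60232 - (-252004/3 + 168630) = 60232 - 1*253886/3 = 60232 - 253886/3 = -73190/3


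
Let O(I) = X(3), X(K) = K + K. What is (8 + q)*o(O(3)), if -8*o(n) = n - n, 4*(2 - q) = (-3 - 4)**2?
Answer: 0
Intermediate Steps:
X(K) = 2*K
O(I) = 6 (O(I) = 2*3 = 6)
q = -41/4 (q = 2 - (-3 - 4)**2/4 = 2 - 1/4*(-7)**2 = 2 - 1/4*49 = 2 - 49/4 = -41/4 ≈ -10.250)
o(n) = 0 (o(n) = -(n - n)/8 = -1/8*0 = 0)
(8 + q)*o(O(3)) = (8 - 41/4)*0 = -9/4*0 = 0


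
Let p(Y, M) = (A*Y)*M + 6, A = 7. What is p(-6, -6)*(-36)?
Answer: -9288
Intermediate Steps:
p(Y, M) = 6 + 7*M*Y (p(Y, M) = (7*Y)*M + 6 = 7*M*Y + 6 = 6 + 7*M*Y)
p(-6, -6)*(-36) = (6 + 7*(-6)*(-6))*(-36) = (6 + 252)*(-36) = 258*(-36) = -9288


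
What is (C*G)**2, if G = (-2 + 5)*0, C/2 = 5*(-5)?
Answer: 0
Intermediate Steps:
C = -50 (C = 2*(5*(-5)) = 2*(-25) = -50)
G = 0 (G = 3*0 = 0)
(C*G)**2 = (-50*0)**2 = 0**2 = 0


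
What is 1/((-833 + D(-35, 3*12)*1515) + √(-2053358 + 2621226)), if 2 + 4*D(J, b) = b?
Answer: 2834/34000497 - 8*√141967/578008449 ≈ 7.8137e-5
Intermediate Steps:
D(J, b) = -½ + b/4
1/((-833 + D(-35, 3*12)*1515) + √(-2053358 + 2621226)) = 1/((-833 + (-½ + (3*12)/4)*1515) + √(-2053358 + 2621226)) = 1/((-833 + (-½ + (¼)*36)*1515) + √567868) = 1/((-833 + (-½ + 9)*1515) + 2*√141967) = 1/((-833 + (17/2)*1515) + 2*√141967) = 1/((-833 + 25755/2) + 2*√141967) = 1/(24089/2 + 2*√141967)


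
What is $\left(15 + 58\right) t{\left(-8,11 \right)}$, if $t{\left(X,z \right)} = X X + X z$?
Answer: $-1752$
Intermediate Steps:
$t{\left(X,z \right)} = X^{2} + X z$
$\left(15 + 58\right) t{\left(-8,11 \right)} = \left(15 + 58\right) \left(- 8 \left(-8 + 11\right)\right) = 73 \left(\left(-8\right) 3\right) = 73 \left(-24\right) = -1752$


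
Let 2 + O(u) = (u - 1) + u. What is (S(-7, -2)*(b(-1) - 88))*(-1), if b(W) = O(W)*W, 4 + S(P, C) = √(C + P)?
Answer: -332 + 249*I ≈ -332.0 + 249.0*I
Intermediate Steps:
S(P, C) = -4 + √(C + P)
O(u) = -3 + 2*u (O(u) = -2 + ((u - 1) + u) = -2 + ((-1 + u) + u) = -2 + (-1 + 2*u) = -3 + 2*u)
b(W) = W*(-3 + 2*W) (b(W) = (-3 + 2*W)*W = W*(-3 + 2*W))
(S(-7, -2)*(b(-1) - 88))*(-1) = ((-4 + √(-2 - 7))*(-(-3 + 2*(-1)) - 88))*(-1) = ((-4 + √(-9))*(-(-3 - 2) - 88))*(-1) = ((-4 + 3*I)*(-1*(-5) - 88))*(-1) = ((-4 + 3*I)*(5 - 88))*(-1) = ((-4 + 3*I)*(-83))*(-1) = (332 - 249*I)*(-1) = -332 + 249*I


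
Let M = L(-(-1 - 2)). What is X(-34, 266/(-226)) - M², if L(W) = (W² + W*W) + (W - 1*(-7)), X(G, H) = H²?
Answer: -9993207/12769 ≈ -782.61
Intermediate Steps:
L(W) = 7 + W + 2*W² (L(W) = (W² + W²) + (W + 7) = 2*W² + (7 + W) = 7 + W + 2*W²)
M = 28 (M = 7 - (-1 - 2) + 2*(-(-1 - 2))² = 7 - 1*(-3) + 2*(-1*(-3))² = 7 + 3 + 2*3² = 7 + 3 + 2*9 = 7 + 3 + 18 = 28)
X(-34, 266/(-226)) - M² = (266/(-226))² - 1*28² = (266*(-1/226))² - 1*784 = (-133/113)² - 784 = 17689/12769 - 784 = -9993207/12769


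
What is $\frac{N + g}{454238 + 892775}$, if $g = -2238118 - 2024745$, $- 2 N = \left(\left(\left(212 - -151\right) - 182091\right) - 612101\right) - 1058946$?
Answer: $- \frac{6672951}{2694026} \approx -2.4769$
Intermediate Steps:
$N = \frac{1852775}{2}$ ($N = - \frac{\left(\left(\left(212 - -151\right) - 182091\right) - 612101\right) - 1058946}{2} = - \frac{\left(\left(\left(212 + 151\right) - 182091\right) - 612101\right) - 1058946}{2} = - \frac{\left(\left(363 - 182091\right) - 612101\right) - 1058946}{2} = - \frac{\left(-181728 - 612101\right) - 1058946}{2} = - \frac{-793829 - 1058946}{2} = \left(- \frac{1}{2}\right) \left(-1852775\right) = \frac{1852775}{2} \approx 9.2639 \cdot 10^{5}$)
$g = -4262863$
$\frac{N + g}{454238 + 892775} = \frac{\frac{1852775}{2} - 4262863}{454238 + 892775} = - \frac{6672951}{2 \cdot 1347013} = \left(- \frac{6672951}{2}\right) \frac{1}{1347013} = - \frac{6672951}{2694026}$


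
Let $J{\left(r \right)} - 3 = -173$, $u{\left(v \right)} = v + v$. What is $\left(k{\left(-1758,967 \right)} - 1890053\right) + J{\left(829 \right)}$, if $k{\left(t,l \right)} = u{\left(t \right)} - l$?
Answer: $-1894706$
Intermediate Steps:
$u{\left(v \right)} = 2 v$
$J{\left(r \right)} = -170$ ($J{\left(r \right)} = 3 - 173 = -170$)
$k{\left(t,l \right)} = - l + 2 t$ ($k{\left(t,l \right)} = 2 t - l = - l + 2 t$)
$\left(k{\left(-1758,967 \right)} - 1890053\right) + J{\left(829 \right)} = \left(\left(\left(-1\right) 967 + 2 \left(-1758\right)\right) - 1890053\right) - 170 = \left(\left(-967 - 3516\right) - 1890053\right) - 170 = \left(-4483 - 1890053\right) - 170 = -1894536 - 170 = -1894706$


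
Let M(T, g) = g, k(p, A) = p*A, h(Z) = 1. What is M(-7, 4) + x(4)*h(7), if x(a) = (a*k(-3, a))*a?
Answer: -188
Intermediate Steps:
k(p, A) = A*p
x(a) = -3*a³ (x(a) = (a*(a*(-3)))*a = (a*(-3*a))*a = (-3*a²)*a = -3*a³)
M(-7, 4) + x(4)*h(7) = 4 - 3*4³*1 = 4 - 3*64*1 = 4 - 192*1 = 4 - 192 = -188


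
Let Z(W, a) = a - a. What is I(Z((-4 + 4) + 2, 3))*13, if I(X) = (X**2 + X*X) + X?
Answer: 0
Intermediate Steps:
Z(W, a) = 0
I(X) = X + 2*X**2 (I(X) = (X**2 + X**2) + X = 2*X**2 + X = X + 2*X**2)
I(Z((-4 + 4) + 2, 3))*13 = (0*(1 + 2*0))*13 = (0*(1 + 0))*13 = (0*1)*13 = 0*13 = 0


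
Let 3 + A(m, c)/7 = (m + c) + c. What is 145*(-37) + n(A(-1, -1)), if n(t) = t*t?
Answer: -3601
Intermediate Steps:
A(m, c) = -21 + 7*m + 14*c (A(m, c) = -21 + 7*((m + c) + c) = -21 + 7*((c + m) + c) = -21 + 7*(m + 2*c) = -21 + (7*m + 14*c) = -21 + 7*m + 14*c)
n(t) = t**2
145*(-37) + n(A(-1, -1)) = 145*(-37) + (-21 + 7*(-1) + 14*(-1))**2 = -5365 + (-21 - 7 - 14)**2 = -5365 + (-42)**2 = -5365 + 1764 = -3601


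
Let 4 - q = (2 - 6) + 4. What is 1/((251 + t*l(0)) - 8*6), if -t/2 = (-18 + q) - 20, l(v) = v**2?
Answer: 1/203 ≈ 0.0049261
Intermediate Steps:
q = 4 (q = 4 - ((2 - 6) + 4) = 4 - (-4 + 4) = 4 - 1*0 = 4 + 0 = 4)
t = 68 (t = -2*((-18 + 4) - 20) = -2*(-14 - 20) = -2*(-34) = 68)
1/((251 + t*l(0)) - 8*6) = 1/((251 + 68*0**2) - 8*6) = 1/((251 + 68*0) - 48) = 1/((251 + 0) - 48) = 1/(251 - 48) = 1/203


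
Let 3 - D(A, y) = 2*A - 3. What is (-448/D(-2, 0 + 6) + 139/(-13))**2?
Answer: 13010449/4225 ≈ 3079.4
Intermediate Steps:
D(A, y) = 6 - 2*A (D(A, y) = 3 - (2*A - 3) = 3 - (-3 + 2*A) = 3 + (3 - 2*A) = 6 - 2*A)
(-448/D(-2, 0 + 6) + 139/(-13))**2 = (-448/(6 - 2*(-2)) + 139/(-13))**2 = (-448/(6 + 4) + 139*(-1/13))**2 = (-448/10 - 139/13)**2 = (-448*1/10 - 139/13)**2 = (-224/5 - 139/13)**2 = (-3607/65)**2 = 13010449/4225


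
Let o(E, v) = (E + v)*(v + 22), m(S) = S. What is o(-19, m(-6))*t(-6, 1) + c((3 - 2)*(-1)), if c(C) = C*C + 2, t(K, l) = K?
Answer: 2403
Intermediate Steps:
o(E, v) = (22 + v)*(E + v) (o(E, v) = (E + v)*(22 + v) = (22 + v)*(E + v))
c(C) = 2 + C**2 (c(C) = C**2 + 2 = 2 + C**2)
o(-19, m(-6))*t(-6, 1) + c((3 - 2)*(-1)) = ((-6)**2 + 22*(-19) + 22*(-6) - 19*(-6))*(-6) + (2 + ((3 - 2)*(-1))**2) = (36 - 418 - 132 + 114)*(-6) + (2 + (1*(-1))**2) = -400*(-6) + (2 + (-1)**2) = 2400 + (2 + 1) = 2400 + 3 = 2403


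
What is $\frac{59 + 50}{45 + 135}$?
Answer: $\frac{109}{180} \approx 0.60556$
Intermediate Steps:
$\frac{59 + 50}{45 + 135} = \frac{109}{180}$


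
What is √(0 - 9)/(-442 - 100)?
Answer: -3*I/542 ≈ -0.0055351*I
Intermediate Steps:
√(0 - 9)/(-442 - 100) = √(-9)/(-542) = (3*I)*(-1/542) = -3*I/542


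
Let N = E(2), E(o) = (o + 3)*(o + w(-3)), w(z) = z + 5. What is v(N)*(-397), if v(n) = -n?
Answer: 7940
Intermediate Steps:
w(z) = 5 + z
E(o) = (2 + o)*(3 + o) (E(o) = (o + 3)*(o + (5 - 3)) = (3 + o)*(o + 2) = (3 + o)*(2 + o) = (2 + o)*(3 + o))
N = 20 (N = 6 + 2**2 + 5*2 = 6 + 4 + 10 = 20)
v(N)*(-397) = -1*20*(-397) = -20*(-397) = 7940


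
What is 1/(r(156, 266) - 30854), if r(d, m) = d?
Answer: -1/30698 ≈ -3.2575e-5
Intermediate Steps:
1/(r(156, 266) - 30854) = 1/(156 - 30854) = 1/(-30698) = -1/30698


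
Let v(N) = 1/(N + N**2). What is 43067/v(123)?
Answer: 656857884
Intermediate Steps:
43067/v(123) = 43067/((1/(123*(1 + 123)))) = 43067/(((1/123)/124)) = 43067/(((1/123)*(1/124))) = 43067/(1/15252) = 43067*15252 = 656857884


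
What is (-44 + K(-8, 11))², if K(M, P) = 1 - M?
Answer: 1225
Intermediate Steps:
(-44 + K(-8, 11))² = (-44 + (1 - 1*(-8)))² = (-44 + (1 + 8))² = (-44 + 9)² = (-35)² = 1225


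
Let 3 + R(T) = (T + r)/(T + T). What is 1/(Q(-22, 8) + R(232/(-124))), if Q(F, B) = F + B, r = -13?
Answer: -116/1511 ≈ -0.076770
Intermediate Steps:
Q(F, B) = B + F
R(T) = -3 + (-13 + T)/(2*T) (R(T) = -3 + (T - 13)/(T + T) = -3 + (-13 + T)/((2*T)) = -3 + (-13 + T)*(1/(2*T)) = -3 + (-13 + T)/(2*T))
1/(Q(-22, 8) + R(232/(-124))) = 1/((8 - 22) + (-13 - 1160/(-124))/(2*((232/(-124))))) = 1/(-14 + (-13 - 1160*(-1)/124)/(2*((232*(-1/124))))) = 1/(-14 + (-13 - 5*(-58/31))/(2*(-58/31))) = 1/(-14 + (½)*(-31/58)*(-13 + 290/31)) = 1/(-14 + (½)*(-31/58)*(-113/31)) = 1/(-14 + 113/116) = 1/(-1511/116) = -116/1511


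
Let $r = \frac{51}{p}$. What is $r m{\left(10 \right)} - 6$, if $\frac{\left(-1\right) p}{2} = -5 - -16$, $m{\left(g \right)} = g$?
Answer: $- \frac{321}{11} \approx -29.182$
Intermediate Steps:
$p = -22$ ($p = - 2 \left(-5 - -16\right) = - 2 \left(-5 + 16\right) = \left(-2\right) 11 = -22$)
$r = - \frac{51}{22}$ ($r = \frac{51}{-22} = 51 \left(- \frac{1}{22}\right) = - \frac{51}{22} \approx -2.3182$)
$r m{\left(10 \right)} - 6 = \left(- \frac{51}{22}\right) 10 - 6 = - \frac{255}{11} - 6 = - \frac{321}{11}$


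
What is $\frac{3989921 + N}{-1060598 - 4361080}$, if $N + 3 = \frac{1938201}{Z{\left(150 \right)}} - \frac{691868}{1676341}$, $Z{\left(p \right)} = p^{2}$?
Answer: $- \frac{50164551314875847}{68164358401485000} \approx -0.73594$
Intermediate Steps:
$N = \frac{1040121918347}{12572557500}$ ($N = -3 + \left(\frac{1938201}{150^{2}} - \frac{691868}{1676341}\right) = -3 + \left(\frac{1938201}{22500} - \frac{691868}{1676341}\right) = -3 + \left(1938201 \cdot \frac{1}{22500} - \frac{691868}{1676341}\right) = -3 + \left(\frac{646067}{7500} - \frac{691868}{1676341}\right) = -3 + \frac{1077839590847}{12572557500} = \frac{1040121918347}{12572557500} \approx 82.729$)
$\frac{3989921 + N}{-1060598 - 4361080} = \frac{3989921 + \frac{1040121918347}{12572557500}}{-1060598 - 4361080} = \frac{50164551314875847}{12572557500 \left(-5421678\right)} = \frac{50164551314875847}{12572557500} \left(- \frac{1}{5421678}\right) = - \frac{50164551314875847}{68164358401485000}$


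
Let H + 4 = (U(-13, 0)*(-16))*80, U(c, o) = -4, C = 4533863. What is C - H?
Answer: 4528747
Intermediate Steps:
H = 5116 (H = -4 - 4*(-16)*80 = -4 + 64*80 = -4 + 5120 = 5116)
C - H = 4533863 - 1*5116 = 4533863 - 5116 = 4528747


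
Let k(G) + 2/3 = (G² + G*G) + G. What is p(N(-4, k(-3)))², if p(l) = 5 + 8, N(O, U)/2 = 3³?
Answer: 169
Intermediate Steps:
k(G) = -⅔ + G + 2*G² (k(G) = -⅔ + ((G² + G*G) + G) = -⅔ + ((G² + G²) + G) = -⅔ + (2*G² + G) = -⅔ + (G + 2*G²) = -⅔ + G + 2*G²)
N(O, U) = 54 (N(O, U) = 2*3³ = 2*27 = 54)
p(l) = 13
p(N(-4, k(-3)))² = 13² = 169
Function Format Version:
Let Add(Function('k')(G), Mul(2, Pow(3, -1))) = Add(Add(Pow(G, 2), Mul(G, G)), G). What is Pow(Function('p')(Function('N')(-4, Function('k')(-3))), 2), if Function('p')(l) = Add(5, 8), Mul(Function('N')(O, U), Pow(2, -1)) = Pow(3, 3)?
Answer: 169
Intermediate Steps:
Function('k')(G) = Add(Rational(-2, 3), G, Mul(2, Pow(G, 2))) (Function('k')(G) = Add(Rational(-2, 3), Add(Add(Pow(G, 2), Mul(G, G)), G)) = Add(Rational(-2, 3), Add(Add(Pow(G, 2), Pow(G, 2)), G)) = Add(Rational(-2, 3), Add(Mul(2, Pow(G, 2)), G)) = Add(Rational(-2, 3), Add(G, Mul(2, Pow(G, 2)))) = Add(Rational(-2, 3), G, Mul(2, Pow(G, 2))))
Function('N')(O, U) = 54 (Function('N')(O, U) = Mul(2, Pow(3, 3)) = Mul(2, 27) = 54)
Function('p')(l) = 13
Pow(Function('p')(Function('N')(-4, Function('k')(-3))), 2) = Pow(13, 2) = 169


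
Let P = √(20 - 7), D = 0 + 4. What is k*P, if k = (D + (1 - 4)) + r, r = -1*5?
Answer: -4*√13 ≈ -14.422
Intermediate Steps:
r = -5
D = 4
P = √13 ≈ 3.6056
k = -4 (k = (4 + (1 - 4)) - 5 = (4 - 3) - 5 = 1 - 5 = -4)
k*P = -4*√13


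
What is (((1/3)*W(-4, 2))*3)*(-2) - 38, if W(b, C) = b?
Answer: -30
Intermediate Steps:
(((1/3)*W(-4, 2))*3)*(-2) - 38 = (((1/3)*(-4))*3)*(-2) - 38 = -4/3*3*(-2) - 38 = -4*(-2) - 38 = 8 - 38 = -30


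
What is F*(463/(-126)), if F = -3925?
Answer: 1817275/126 ≈ 14423.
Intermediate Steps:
F*(463/(-126)) = -1817275/(-126) = -1817275*(-1)/126 = -3925*(-463/126) = 1817275/126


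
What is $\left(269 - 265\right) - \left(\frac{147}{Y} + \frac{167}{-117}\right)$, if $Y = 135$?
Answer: $\frac{282}{65} \approx 4.3385$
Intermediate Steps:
$\left(269 - 265\right) - \left(\frac{147}{Y} + \frac{167}{-117}\right) = \left(269 - 265\right) - \left(\frac{147}{135} + \frac{167}{-117}\right) = 4 - \left(147 \cdot \frac{1}{135} + 167 \left(- \frac{1}{117}\right)\right) = 4 - \left(\frac{49}{45} - \frac{167}{117}\right) = 4 - - \frac{22}{65} = 4 + \frac{22}{65} = \frac{282}{65}$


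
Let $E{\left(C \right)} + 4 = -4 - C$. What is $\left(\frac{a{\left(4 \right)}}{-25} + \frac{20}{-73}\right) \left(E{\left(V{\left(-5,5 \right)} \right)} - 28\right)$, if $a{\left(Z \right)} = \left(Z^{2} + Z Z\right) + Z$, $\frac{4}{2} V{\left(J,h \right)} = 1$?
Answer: $\frac{1564}{25} \approx 62.56$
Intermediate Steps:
$V{\left(J,h \right)} = \frac{1}{2}$ ($V{\left(J,h \right)} = \frac{1}{2} \cdot 1 = \frac{1}{2}$)
$E{\left(C \right)} = -8 - C$ ($E{\left(C \right)} = -4 - \left(4 + C\right) = -8 - C$)
$a{\left(Z \right)} = Z + 2 Z^{2}$ ($a{\left(Z \right)} = \left(Z^{2} + Z^{2}\right) + Z = 2 Z^{2} + Z = Z + 2 Z^{2}$)
$\left(\frac{a{\left(4 \right)}}{-25} + \frac{20}{-73}\right) \left(E{\left(V{\left(-5,5 \right)} \right)} - 28\right) = \left(\frac{4 \left(1 + 2 \cdot 4\right)}{-25} + \frac{20}{-73}\right) \left(\left(-8 - \frac{1}{2}\right) - 28\right) = \left(4 \left(1 + 8\right) \left(- \frac{1}{25}\right) + 20 \left(- \frac{1}{73}\right)\right) \left(\left(-8 - \frac{1}{2}\right) - 28\right) = \left(4 \cdot 9 \left(- \frac{1}{25}\right) - \frac{20}{73}\right) \left(- \frac{17}{2} - 28\right) = \left(36 \left(- \frac{1}{25}\right) - \frac{20}{73}\right) \left(- \frac{73}{2}\right) = \left(- \frac{36}{25} - \frac{20}{73}\right) \left(- \frac{73}{2}\right) = \left(- \frac{3128}{1825}\right) \left(- \frac{73}{2}\right) = \frac{1564}{25}$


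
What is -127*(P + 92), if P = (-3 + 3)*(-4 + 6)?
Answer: -11684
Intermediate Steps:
P = 0 (P = 0*2 = 0)
-127*(P + 92) = -127*(0 + 92) = -127*92 = -11684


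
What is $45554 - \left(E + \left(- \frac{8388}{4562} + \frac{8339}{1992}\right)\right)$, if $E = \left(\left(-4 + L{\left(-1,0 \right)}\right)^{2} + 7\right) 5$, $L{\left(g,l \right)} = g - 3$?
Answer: $\frac{205362379837}{4543752} \approx 45197.0$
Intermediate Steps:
$L{\left(g,l \right)} = -3 + g$
$E = 355$ ($E = \left(\left(-4 - 4\right)^{2} + 7\right) 5 = \left(\left(-8\right)^{2} + 7\right) 5 = \left(64 + 7\right) 5 = 71 \cdot 5 = 355$)
$45554 - \left(E + \left(- \frac{8388}{4562} + \frac{8339}{1992}\right)\right) = 45554 - \left(355 + \left(- \frac{8388}{4562} + \frac{8339}{1992}\right)\right) = 45554 - \left(355 + \left(\left(-8388\right) \frac{1}{4562} + 8339 \cdot \frac{1}{1992}\right)\right) = 45554 - \left(355 + \left(- \frac{4194}{2281} + \frac{8339}{1992}\right)\right) = 45554 - \left(355 + \frac{10666811}{4543752}\right) = 45554 - \frac{1623698771}{4543752} = \frac{205362379837}{4543752}$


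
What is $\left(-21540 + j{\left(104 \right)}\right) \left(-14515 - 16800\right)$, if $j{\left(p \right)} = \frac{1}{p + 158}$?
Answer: $\frac{176725544885}{262} \approx 6.7453 \cdot 10^{8}$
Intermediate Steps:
$j{\left(p \right)} = \frac{1}{158 + p}$
$\left(-21540 + j{\left(104 \right)}\right) \left(-14515 - 16800\right) = \left(-21540 + \frac{1}{158 + 104}\right) \left(-14515 - 16800\right) = \left(-21540 + \frac{1}{262}\right) \left(-14515 - 16800\right) = \left(-21540 + \frac{1}{262}\right) \left(-31315\right) = \left(- \frac{5643479}{262}\right) \left(-31315\right) = \frac{176725544885}{262}$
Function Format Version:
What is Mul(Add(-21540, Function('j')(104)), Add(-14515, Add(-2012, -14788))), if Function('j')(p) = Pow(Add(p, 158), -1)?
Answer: Rational(176725544885, 262) ≈ 6.7453e+8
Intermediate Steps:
Function('j')(p) = Pow(Add(158, p), -1)
Mul(Add(-21540, Function('j')(104)), Add(-14515, Add(-2012, -14788))) = Mul(Add(-21540, Pow(Add(158, 104), -1)), Add(-14515, Add(-2012, -14788))) = Mul(Add(-21540, Pow(262, -1)), Add(-14515, -16800)) = Mul(Add(-21540, Rational(1, 262)), -31315) = Mul(Rational(-5643479, 262), -31315) = Rational(176725544885, 262)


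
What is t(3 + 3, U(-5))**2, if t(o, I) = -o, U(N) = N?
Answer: 36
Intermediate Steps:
t(3 + 3, U(-5))**2 = (-(3 + 3))**2 = (-1*6)**2 = (-6)**2 = 36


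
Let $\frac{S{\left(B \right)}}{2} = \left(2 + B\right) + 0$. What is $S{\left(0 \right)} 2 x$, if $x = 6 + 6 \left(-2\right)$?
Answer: $-48$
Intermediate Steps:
$S{\left(B \right)} = 4 + 2 B$ ($S{\left(B \right)} = 2 \left(\left(2 + B\right) + 0\right) = 2 \left(2 + B\right) = 4 + 2 B$)
$x = -6$ ($x = 6 - 12 = -6$)
$S{\left(0 \right)} 2 x = \left(4 + 2 \cdot 0\right) 2 \left(-6\right) = \left(4 + 0\right) 2 \left(-6\right) = 4 \cdot 2 \left(-6\right) = 8 \left(-6\right) = -48$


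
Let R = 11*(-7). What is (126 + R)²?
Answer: 2401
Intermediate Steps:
R = -77
(126 + R)² = (126 - 77)² = 49² = 2401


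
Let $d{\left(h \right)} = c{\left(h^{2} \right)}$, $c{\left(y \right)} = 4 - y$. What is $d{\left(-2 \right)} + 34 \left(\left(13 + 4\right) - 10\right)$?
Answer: $238$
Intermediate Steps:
$d{\left(h \right)} = 4 - h^{2}$
$d{\left(-2 \right)} + 34 \left(\left(13 + 4\right) - 10\right) = \left(4 - \left(-2\right)^{2}\right) + 34 \left(\left(13 + 4\right) - 10\right) = \left(4 - 4\right) + 34 \left(17 - 10\right) = \left(4 - 4\right) + 34 \cdot 7 = 0 + 238 = 238$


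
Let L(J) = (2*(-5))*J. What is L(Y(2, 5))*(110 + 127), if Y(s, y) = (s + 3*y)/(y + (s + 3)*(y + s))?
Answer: -4029/4 ≈ -1007.3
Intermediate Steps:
Y(s, y) = (s + 3*y)/(y + (3 + s)*(s + y))
L(J) = -10*J
L(Y(2, 5))*(110 + 127) = (-10*(2 + 3*5)/(2² + 3*2 + 4*5 + 2*5))*(110 + 127) = -10*(2 + 15)/(4 + 6 + 20 + 10)*237 = -10*17/40*237 = -17/4*237 = -4029/4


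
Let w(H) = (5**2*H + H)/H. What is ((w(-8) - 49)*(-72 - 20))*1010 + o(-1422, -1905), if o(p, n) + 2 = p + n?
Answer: 2133831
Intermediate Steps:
w(H) = 26 (w(H) = (25*H + H)/H = (26*H)/H = 26)
o(p, n) = -2 + n + p (o(p, n) = -2 + (p + n) = -2 + (n + p) = -2 + n + p)
((w(-8) - 49)*(-72 - 20))*1010 + o(-1422, -1905) = ((26 - 49)*(-72 - 20))*1010 + (-2 - 1905 - 1422) = -23*(-92)*1010 - 3329 = 2116*1010 - 3329 = 2137160 - 3329 = 2133831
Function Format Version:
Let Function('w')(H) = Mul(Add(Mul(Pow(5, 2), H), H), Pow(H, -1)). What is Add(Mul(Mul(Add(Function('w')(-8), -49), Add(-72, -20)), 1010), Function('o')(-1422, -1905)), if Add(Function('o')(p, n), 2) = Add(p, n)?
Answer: 2133831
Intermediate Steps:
Function('w')(H) = 26 (Function('w')(H) = Mul(Add(Mul(25, H), H), Pow(H, -1)) = Mul(Mul(26, H), Pow(H, -1)) = 26)
Function('o')(p, n) = Add(-2, n, p) (Function('o')(p, n) = Add(-2, Add(p, n)) = Add(-2, Add(n, p)) = Add(-2, n, p))
Add(Mul(Mul(Add(Function('w')(-8), -49), Add(-72, -20)), 1010), Function('o')(-1422, -1905)) = Add(Mul(Mul(Add(26, -49), Add(-72, -20)), 1010), Add(-2, -1905, -1422)) = Add(Mul(Mul(-23, -92), 1010), -3329) = Add(Mul(2116, 1010), -3329) = Add(2137160, -3329) = 2133831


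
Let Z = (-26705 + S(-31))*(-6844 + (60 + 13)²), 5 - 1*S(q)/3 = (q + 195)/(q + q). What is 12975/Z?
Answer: 26815/83541544 ≈ 0.00032098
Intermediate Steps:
S(q) = 15 - 3*(195 + q)/(2*q) (S(q) = 15 - 3*(q + 195)/(q + q) = 15 - 3*(195 + q)/(2*q))
Z = 1253123160/31 (Z = (-26705 + (9/2)*(-65 + 3*(-31))/(-31))*(-6844 + (60 + 13)²) = (-26705 + (9/2)*(-1/31)*(-65 - 93))*(-6844 + 73²) = (-26705 + (9/2)*(-1/31)*(-158))*(-6844 + 5329) = (-26705 + 711/31)*(-1515) = -827144/31*(-1515) = 1253123160/31 ≈ 4.0423e+7)
12975/Z = 12975/(1253123160/31) = 12975*(31/1253123160) = 26815/83541544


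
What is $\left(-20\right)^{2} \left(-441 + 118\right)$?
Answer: $-129200$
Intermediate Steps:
$\left(-20\right)^{2} \left(-441 + 118\right) = 400 \left(-323\right) = -129200$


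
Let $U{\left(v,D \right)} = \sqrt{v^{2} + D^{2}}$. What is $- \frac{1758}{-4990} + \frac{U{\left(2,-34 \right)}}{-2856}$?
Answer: $\frac{879}{2495} - \frac{\sqrt{290}}{1428} \approx 0.34038$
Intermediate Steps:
$U{\left(v,D \right)} = \sqrt{D^{2} + v^{2}}$
$- \frac{1758}{-4990} + \frac{U{\left(2,-34 \right)}}{-2856} = - \frac{1758}{-4990} + \frac{\sqrt{\left(-34\right)^{2} + 2^{2}}}{-2856} = \left(-1758\right) \left(- \frac{1}{4990}\right) + \sqrt{1156 + 4} \left(- \frac{1}{2856}\right) = \frac{879}{2495} + \sqrt{1160} \left(- \frac{1}{2856}\right) = \frac{879}{2495} + 2 \sqrt{290} \left(- \frac{1}{2856}\right) = \frac{879}{2495} - \frac{\sqrt{290}}{1428}$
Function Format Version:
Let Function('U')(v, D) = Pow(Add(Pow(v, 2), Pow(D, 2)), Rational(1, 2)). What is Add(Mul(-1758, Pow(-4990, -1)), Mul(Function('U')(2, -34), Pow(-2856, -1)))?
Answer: Add(Rational(879, 2495), Mul(Rational(-1, 1428), Pow(290, Rational(1, 2)))) ≈ 0.34038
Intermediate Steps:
Function('U')(v, D) = Pow(Add(Pow(D, 2), Pow(v, 2)), Rational(1, 2))
Add(Mul(-1758, Pow(-4990, -1)), Mul(Function('U')(2, -34), Pow(-2856, -1))) = Add(Mul(-1758, Pow(-4990, -1)), Mul(Pow(Add(Pow(-34, 2), Pow(2, 2)), Rational(1, 2)), Pow(-2856, -1))) = Add(Mul(-1758, Rational(-1, 4990)), Mul(Pow(Add(1156, 4), Rational(1, 2)), Rational(-1, 2856))) = Add(Rational(879, 2495), Mul(Pow(1160, Rational(1, 2)), Rational(-1, 2856))) = Add(Rational(879, 2495), Mul(Mul(2, Pow(290, Rational(1, 2))), Rational(-1, 2856))) = Add(Rational(879, 2495), Mul(Rational(-1, 1428), Pow(290, Rational(1, 2))))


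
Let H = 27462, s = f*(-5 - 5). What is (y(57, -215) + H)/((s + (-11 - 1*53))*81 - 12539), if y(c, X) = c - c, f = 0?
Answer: -27462/17723 ≈ -1.5495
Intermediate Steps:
y(c, X) = 0
s = 0 (s = 0*(-5 - 5) = 0*(-10) = 0)
(y(57, -215) + H)/((s + (-11 - 1*53))*81 - 12539) = (0 + 27462)/((0 + (-11 - 1*53))*81 - 12539) = 27462/((0 + (-11 - 53))*81 - 12539) = 27462/((0 - 64)*81 - 12539) = 27462/(-64*81 - 12539) = 27462/(-5184 - 12539) = 27462/(-17723) = 27462*(-1/17723) = -27462/17723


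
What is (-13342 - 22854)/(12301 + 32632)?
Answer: -36196/44933 ≈ -0.80556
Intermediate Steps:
(-13342 - 22854)/(12301 + 32632) = -36196/44933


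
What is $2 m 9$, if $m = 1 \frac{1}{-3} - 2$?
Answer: $-42$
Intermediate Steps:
$m = - \frac{7}{3}$ ($m = 1 \left(- \frac{1}{3}\right) - 2 = - \frac{1}{3} - 2 = - \frac{7}{3} \approx -2.3333$)
$2 m 9 = 2 \left(- \frac{7}{3}\right) 9 = \left(- \frac{14}{3}\right) 9 = -42$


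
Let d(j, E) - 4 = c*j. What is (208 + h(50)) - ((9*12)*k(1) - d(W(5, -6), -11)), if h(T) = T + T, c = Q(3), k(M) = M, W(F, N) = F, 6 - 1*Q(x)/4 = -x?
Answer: 384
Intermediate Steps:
Q(x) = 24 + 4*x (Q(x) = 24 - (-4)*x = 24 + 4*x)
c = 36 (c = 24 + 4*3 = 24 + 12 = 36)
d(j, E) = 4 + 36*j
h(T) = 2*T
(208 + h(50)) - ((9*12)*k(1) - d(W(5, -6), -11)) = (208 + 2*50) - ((9*12)*1 - (4 + 36*5)) = (208 + 100) - (108*1 - (4 + 180)) = 308 - (108 - 1*184) = 308 - (108 - 184) = 308 - 1*(-76) = 308 + 76 = 384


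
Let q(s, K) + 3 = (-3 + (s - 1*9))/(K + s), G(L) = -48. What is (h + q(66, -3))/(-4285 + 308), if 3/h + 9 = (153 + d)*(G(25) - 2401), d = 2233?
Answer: 87649866/162672268997 ≈ 0.00053881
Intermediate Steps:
q(s, K) = -3 + (-12 + s)/(K + s) (q(s, K) = -3 + (-3 + (s - 1*9))/(K + s) = -3 + (-3 + (s - 9))/(K + s) = -3 + (-3 + (-9 + s))/(K + s) = -3 + (-12 + s)/(K + s))
h = -3/5843323 (h = 3/(-9 + (153 + 2233)*(-48 - 2401)) = 3/(-9 + 2386*(-2449)) = 3/(-9 - 5843314) = 3/(-5843323) = 3*(-1/5843323) = -3/5843323 ≈ -5.1341e-7)
(h + q(66, -3))/(-4285 + 308) = (-3/5843323 + (-12 - 3*(-3) - 2*66)/(-3 + 66))/(-4285 + 308) = (-3/5843323 + (-12 + 9 - 132)/63)/(-3977) = (-3/5843323 + (1/63)*(-135))*(-1/3977) = (-3/5843323 - 15/7)*(-1/3977) = -87649866/40903261*(-1/3977) = 87649866/162672268997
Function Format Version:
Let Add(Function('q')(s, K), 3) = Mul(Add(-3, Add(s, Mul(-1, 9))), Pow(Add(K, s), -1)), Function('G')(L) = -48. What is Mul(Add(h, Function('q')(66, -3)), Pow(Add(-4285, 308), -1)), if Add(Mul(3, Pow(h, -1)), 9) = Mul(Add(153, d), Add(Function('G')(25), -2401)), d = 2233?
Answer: Rational(87649866, 162672268997) ≈ 0.00053881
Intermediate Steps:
Function('q')(s, K) = Add(-3, Mul(Pow(Add(K, s), -1), Add(-12, s))) (Function('q')(s, K) = Add(-3, Mul(Add(-3, Add(s, Mul(-1, 9))), Pow(Add(K, s), -1))) = Add(-3, Mul(Add(-3, Add(s, -9)), Pow(Add(K, s), -1))) = Add(-3, Mul(Add(-3, Add(-9, s)), Pow(Add(K, s), -1))) = Add(-3, Mul(Add(-12, s), Pow(Add(K, s), -1))) = Add(-3, Mul(Pow(Add(K, s), -1), Add(-12, s))))
h = Rational(-3, 5843323) (h = Mul(3, Pow(Add(-9, Mul(Add(153, 2233), Add(-48, -2401))), -1)) = Mul(3, Pow(Add(-9, Mul(2386, -2449)), -1)) = Mul(3, Pow(Add(-9, -5843314), -1)) = Mul(3, Pow(-5843323, -1)) = Mul(3, Rational(-1, 5843323)) = Rational(-3, 5843323) ≈ -5.1341e-7)
Mul(Add(h, Function('q')(66, -3)), Pow(Add(-4285, 308), -1)) = Mul(Add(Rational(-3, 5843323), Mul(Pow(Add(-3, 66), -1), Add(-12, Mul(-3, -3), Mul(-2, 66)))), Pow(Add(-4285, 308), -1)) = Mul(Add(Rational(-3, 5843323), Mul(Pow(63, -1), Add(-12, 9, -132))), Pow(-3977, -1)) = Mul(Add(Rational(-3, 5843323), Mul(Rational(1, 63), -135)), Rational(-1, 3977)) = Mul(Add(Rational(-3, 5843323), Rational(-15, 7)), Rational(-1, 3977)) = Mul(Rational(-87649866, 40903261), Rational(-1, 3977)) = Rational(87649866, 162672268997)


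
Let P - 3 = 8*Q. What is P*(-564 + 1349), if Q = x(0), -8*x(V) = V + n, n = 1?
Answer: 1570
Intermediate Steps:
x(V) = -⅛ - V/8 (x(V) = -(V + 1)/8 = -(1 + V)/8 = -⅛ - V/8)
Q = -⅛ (Q = -⅛ - ⅛*0 = -⅛ + 0 = -⅛ ≈ -0.12500)
P = 2 (P = 3 + 8*(-⅛) = 3 - 1 = 2)
P*(-564 + 1349) = 2*(-564 + 1349) = 2*785 = 1570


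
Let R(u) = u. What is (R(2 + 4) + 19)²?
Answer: 625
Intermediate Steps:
(R(2 + 4) + 19)² = ((2 + 4) + 19)² = (6 + 19)² = 25² = 625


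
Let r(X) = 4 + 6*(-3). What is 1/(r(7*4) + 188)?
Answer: 1/174 ≈ 0.0057471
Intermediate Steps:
r(X) = -14 (r(X) = 4 - 18 = -14)
1/(r(7*4) + 188) = 1/(-14 + 188) = 1/174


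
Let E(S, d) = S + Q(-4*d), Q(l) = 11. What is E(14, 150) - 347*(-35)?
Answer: 12170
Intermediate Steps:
E(S, d) = 11 + S (E(S, d) = S + 11 = 11 + S)
E(14, 150) - 347*(-35) = (11 + 14) - 347*(-35) = 25 + 12145 = 12170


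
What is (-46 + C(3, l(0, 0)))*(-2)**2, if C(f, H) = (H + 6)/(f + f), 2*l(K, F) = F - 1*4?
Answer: -544/3 ≈ -181.33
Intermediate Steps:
l(K, F) = -2 + F/2 (l(K, F) = (F - 1*4)/2 = (F - 4)/2 = (-4 + F)/2 = -2 + F/2)
C(f, H) = (6 + H)/(2*f) (C(f, H) = (6 + H)/((2*f)) = (6 + H)*(1/(2*f)) = (6 + H)/(2*f))
(-46 + C(3, l(0, 0)))*(-2)**2 = (-46 + (1/2)*(6 + (-2 + (1/2)*0))/3)*(-2)**2 = (-46 + (1/2)*(1/3)*(6 + (-2 + 0)))*4 = (-46 + (1/2)*(1/3)*(6 - 2))*4 = (-46 + (1/2)*(1/3)*4)*4 = (-46 + 2/3)*4 = -136/3*4 = -544/3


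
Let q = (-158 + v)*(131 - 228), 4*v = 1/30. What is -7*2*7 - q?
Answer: -1850783/120 ≈ -15423.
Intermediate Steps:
v = 1/120 (v = (¼)/30 = (¼)*(1/30) = 1/120 ≈ 0.0083333)
q = 1839023/120 (q = (-158 + 1/120)*(131 - 228) = -18959/120*(-97) = 1839023/120 ≈ 15325.)
-7*2*7 - q = -7*2*7 - 1*1839023/120 = -14*7 - 1839023/120 = -98 - 1839023/120 = -1850783/120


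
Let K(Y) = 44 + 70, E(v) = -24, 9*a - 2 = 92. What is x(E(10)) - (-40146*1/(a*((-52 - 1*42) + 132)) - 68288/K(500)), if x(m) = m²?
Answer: 6837715/5358 ≈ 1276.2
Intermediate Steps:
a = 94/9 (a = 2/9 + (⅑)*92 = 2/9 + 92/9 = 94/9 ≈ 10.444)
K(Y) = 114
x(E(10)) - (-40146*1/(a*((-52 - 1*42) + 132)) - 68288/K(500)) = (-24)² - (-40146*9/(94*((-52 - 1*42) + 132)) - 68288/114) = 576 - (-40146*9/(94*((-52 - 42) + 132)) - 68288*1/114) = 576 - (-40146*9/(94*(-94 + 132)) - 34144/57) = 576 - (-40146/((94/9)*38) - 34144/57) = 576 - (-40146/3572/9 - 34144/57) = 576 - (-40146*9/3572 - 34144/57) = 576 - (-180657/1786 - 34144/57) = 576 - 1*(-3751507/5358) = 576 + 3751507/5358 = 6837715/5358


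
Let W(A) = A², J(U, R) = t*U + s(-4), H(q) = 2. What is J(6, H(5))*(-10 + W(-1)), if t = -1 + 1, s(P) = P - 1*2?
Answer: 54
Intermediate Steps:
s(P) = -2 + P (s(P) = P - 2 = -2 + P)
t = 0
J(U, R) = -6 (J(U, R) = 0*U + (-2 - 4) = 0 - 6 = -6)
J(6, H(5))*(-10 + W(-1)) = -6*(-10 + (-1)²) = -6*(-10 + 1) = -6*(-9) = 54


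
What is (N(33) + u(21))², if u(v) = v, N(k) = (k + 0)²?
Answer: 1232100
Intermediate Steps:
N(k) = k²
(N(33) + u(21))² = (33² + 21)² = (1089 + 21)² = 1110² = 1232100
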